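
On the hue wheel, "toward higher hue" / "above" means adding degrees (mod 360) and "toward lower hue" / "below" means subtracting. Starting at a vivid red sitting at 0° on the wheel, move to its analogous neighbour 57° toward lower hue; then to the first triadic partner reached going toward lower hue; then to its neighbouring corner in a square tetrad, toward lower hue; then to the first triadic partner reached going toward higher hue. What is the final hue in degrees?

analog 57° ↓ −57°: 0 − 57 = -57 → -57 + 360 = 303°
triadic ↓ −120°: 303 − 120 = 183°
square ↓ −90°: 183 − 90 = 93°
triadic ↑ +120°: 93 + 120 = 213°

213°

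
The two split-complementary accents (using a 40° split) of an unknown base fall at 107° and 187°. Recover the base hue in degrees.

327°

The accents sit 40° either side of the complement, so the complement is their short-arc midpoint on the wheel.
Short-arc midpoint of 107° and 187°: 147°.
Base is 180° from the complement: 147 − 180 = -33 → -33 + 360 = 327°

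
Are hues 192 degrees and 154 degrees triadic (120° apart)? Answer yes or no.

no

Angular distance: |192 − 154| = 38 = 38°.
Triadic (120° apart) requires 120°.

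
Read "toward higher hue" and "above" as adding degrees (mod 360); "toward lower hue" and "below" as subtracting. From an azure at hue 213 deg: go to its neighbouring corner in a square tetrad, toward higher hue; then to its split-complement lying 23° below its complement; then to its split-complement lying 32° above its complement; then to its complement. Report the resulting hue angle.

213 + 90 = 303°   (square ↑)
303 + 157 = 460 → 460 − 360 = 100°   (split-comp 23° ↓)
100 + 212 = 312°   (split-comp 32° ↑)
312 + 180 = 492 → 492 − 360 = 132°   (complement)

132°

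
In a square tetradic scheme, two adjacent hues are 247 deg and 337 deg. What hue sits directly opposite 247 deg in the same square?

67°

A square tetradic scheme places four hues 90° apart; opposite corners are 180° apart.
247 + 180 = 427 → 427 − 360 = 67°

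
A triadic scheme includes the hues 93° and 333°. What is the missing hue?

A triad places three hues 120° apart.
The full set through 93° is {93°, 213°, 333°}.
Given {93°, 333°}, the missing hue is 213°.

213°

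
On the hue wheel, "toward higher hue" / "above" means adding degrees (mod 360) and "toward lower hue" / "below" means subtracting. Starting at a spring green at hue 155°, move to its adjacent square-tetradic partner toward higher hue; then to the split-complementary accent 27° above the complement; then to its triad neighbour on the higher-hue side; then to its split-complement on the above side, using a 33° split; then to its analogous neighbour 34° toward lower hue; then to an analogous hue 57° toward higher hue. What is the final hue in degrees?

88°

155 + 90 = 245°   (square ↑)
245 + 207 = 452 → 452 − 360 = 92°   (split-comp 27° ↑)
92 + 120 = 212°   (triadic ↑)
212 + 213 = 425 → 425 − 360 = 65°   (split-comp 33° ↑)
65 − 34 = 31°   (analog 34° ↓)
31 + 57 = 88°   (analog 57° ↑)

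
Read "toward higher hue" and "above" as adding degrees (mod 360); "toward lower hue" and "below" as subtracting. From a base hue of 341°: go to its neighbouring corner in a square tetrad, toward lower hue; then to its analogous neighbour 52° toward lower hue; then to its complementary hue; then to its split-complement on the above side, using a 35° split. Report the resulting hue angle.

square ↓ −90°: 341 − 90 = 251°
analog 52° ↓ −52°: 251 − 52 = 199°
complement +180°: 199 + 180 = 379 → 379 − 360 = 19°
split-comp 35° ↑ +215°: 19 + 215 = 234°

234°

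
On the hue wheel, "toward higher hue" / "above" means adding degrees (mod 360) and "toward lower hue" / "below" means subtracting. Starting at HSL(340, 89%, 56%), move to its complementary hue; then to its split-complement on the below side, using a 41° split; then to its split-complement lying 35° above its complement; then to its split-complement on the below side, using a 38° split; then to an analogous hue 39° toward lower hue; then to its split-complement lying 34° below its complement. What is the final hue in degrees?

340 + 180 = 520 → 520 − 360 = 160°   (complement)
160 + 139 = 299°   (split-comp 41° ↓)
299 + 215 = 514 → 514 − 360 = 154°   (split-comp 35° ↑)
154 + 142 = 296°   (split-comp 38° ↓)
296 − 39 = 257°   (analog 39° ↓)
257 + 146 = 403 → 403 − 360 = 43°   (split-comp 34° ↓)

43°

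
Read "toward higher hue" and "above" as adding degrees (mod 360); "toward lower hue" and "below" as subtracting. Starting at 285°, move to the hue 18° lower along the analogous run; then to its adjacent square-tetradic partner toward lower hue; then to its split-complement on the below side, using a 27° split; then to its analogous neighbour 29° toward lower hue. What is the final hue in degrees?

−18° (analog 18° ↓): 285 − 18 = 267°
−90° (square ↓): 267 − 90 = 177°
+153° (split-comp 27° ↓): 177 + 153 = 330°
−29° (analog 29° ↓): 330 − 29 = 301°

301°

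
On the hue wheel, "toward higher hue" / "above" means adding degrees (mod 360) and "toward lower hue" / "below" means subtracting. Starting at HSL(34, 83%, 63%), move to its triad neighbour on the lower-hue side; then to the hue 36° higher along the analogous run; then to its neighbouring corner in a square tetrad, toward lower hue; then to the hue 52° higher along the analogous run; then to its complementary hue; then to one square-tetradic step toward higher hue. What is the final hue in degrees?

182°

−120° (triadic ↓): 34 − 120 = -86 → -86 + 360 = 274°
+36° (analog 36° ↑): 274 + 36 = 310°
−90° (square ↓): 310 − 90 = 220°
+52° (analog 52° ↑): 220 + 52 = 272°
+180° (complement): 272 + 180 = 452 → 452 − 360 = 92°
+90° (square ↑): 92 + 90 = 182°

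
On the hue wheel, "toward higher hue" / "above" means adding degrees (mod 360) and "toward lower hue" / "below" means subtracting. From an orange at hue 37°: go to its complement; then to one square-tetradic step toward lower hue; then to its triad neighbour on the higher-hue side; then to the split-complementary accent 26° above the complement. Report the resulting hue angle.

93°

37 + 180 = 217°   (complement)
217 − 90 = 127°   (square ↓)
127 + 120 = 247°   (triadic ↑)
247 + 206 = 453 → 453 − 360 = 93°   (split-comp 26° ↑)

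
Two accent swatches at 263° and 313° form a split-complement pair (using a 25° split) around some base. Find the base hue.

108°

The accents sit 25° either side of the complement, so the complement is their short-arc midpoint on the wheel.
Short-arc midpoint of 263° and 313°: 288°.
Base is 180° from the complement: 288 − 180 = 108°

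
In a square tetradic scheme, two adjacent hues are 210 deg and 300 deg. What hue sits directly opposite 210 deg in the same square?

A square tetradic scheme places four hues 90° apart; opposite corners are 180° apart.
210 + 180 = 390 → 390 − 360 = 30°

30°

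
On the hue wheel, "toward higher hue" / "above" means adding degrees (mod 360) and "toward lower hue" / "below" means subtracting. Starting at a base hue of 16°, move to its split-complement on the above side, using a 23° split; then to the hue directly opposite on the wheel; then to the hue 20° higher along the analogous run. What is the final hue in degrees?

59°

+203° (split-comp 23° ↑): 16 + 203 = 219°
+180° (complement): 219 + 180 = 399 → 399 − 360 = 39°
+20° (analog 20° ↑): 39 + 20 = 59°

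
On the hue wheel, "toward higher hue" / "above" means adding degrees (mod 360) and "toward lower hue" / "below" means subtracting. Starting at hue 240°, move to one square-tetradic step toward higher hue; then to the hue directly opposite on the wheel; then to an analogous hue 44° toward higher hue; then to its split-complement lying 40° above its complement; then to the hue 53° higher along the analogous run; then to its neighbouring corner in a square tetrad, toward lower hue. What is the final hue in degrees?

square ↑ +90°: 240 + 90 = 330°
complement +180°: 330 + 180 = 510 → 510 − 360 = 150°
analog 44° ↑ +44°: 150 + 44 = 194°
split-comp 40° ↑ +220°: 194 + 220 = 414 → 414 − 360 = 54°
analog 53° ↑ +53°: 54 + 53 = 107°
square ↓ −90°: 107 − 90 = 17°

17°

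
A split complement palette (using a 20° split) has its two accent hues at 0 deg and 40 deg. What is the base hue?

The accents sit 20° either side of the complement, so the complement is their short-arc midpoint on the wheel.
Short-arc midpoint of 0° and 40°: 20°.
Base is 180° from the complement: 20 − 180 = -160 → -160 + 360 = 200°

200°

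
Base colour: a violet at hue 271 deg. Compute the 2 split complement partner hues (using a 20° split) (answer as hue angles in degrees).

Complement of 271 deg: 271 + 180 = 451 → 451 − 360 = 91°
91 − 20 = 71°
91 + 20 = 111°

71° and 111°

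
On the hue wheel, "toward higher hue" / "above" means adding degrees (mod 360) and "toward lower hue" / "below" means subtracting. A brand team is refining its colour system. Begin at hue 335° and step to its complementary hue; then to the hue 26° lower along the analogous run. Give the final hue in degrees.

+180° (complement): 335 + 180 = 515 → 515 − 360 = 155°
−26° (analog 26° ↓): 155 − 26 = 129°

129°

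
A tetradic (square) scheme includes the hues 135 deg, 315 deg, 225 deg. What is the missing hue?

A square tetradic scheme places four hues every 90°.
The full set through 135° is {45°, 135°, 225°, 315°}.
Given {135°, 225°, 315°}, the missing hue is 45°.

45°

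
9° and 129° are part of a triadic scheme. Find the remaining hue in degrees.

249°

A triad places three hues 120° apart.
The full set through 9° is {9°, 129°, 249°}.
Given {9°, 129°}, the missing hue is 249°.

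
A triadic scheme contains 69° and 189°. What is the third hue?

309°

A triad spaces three hues 120° apart.
The full set is {69°, 189°, 309°}.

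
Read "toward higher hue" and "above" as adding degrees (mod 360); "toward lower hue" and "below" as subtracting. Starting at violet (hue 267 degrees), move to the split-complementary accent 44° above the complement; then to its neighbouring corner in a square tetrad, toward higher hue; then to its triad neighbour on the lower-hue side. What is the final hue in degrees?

267 + 224 = 491 → 491 − 360 = 131°   (split-comp 44° ↑)
131 + 90 = 221°   (square ↑)
221 − 120 = 101°   (triadic ↓)

101°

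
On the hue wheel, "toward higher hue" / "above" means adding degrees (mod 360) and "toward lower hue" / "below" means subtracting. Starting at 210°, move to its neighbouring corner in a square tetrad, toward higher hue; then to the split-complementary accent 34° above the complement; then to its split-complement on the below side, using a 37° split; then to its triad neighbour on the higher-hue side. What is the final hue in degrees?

57°

210 + 90 = 300°   (square ↑)
300 + 214 = 514 → 514 − 360 = 154°   (split-comp 34° ↑)
154 + 143 = 297°   (split-comp 37° ↓)
297 + 120 = 417 → 417 − 360 = 57°   (triadic ↑)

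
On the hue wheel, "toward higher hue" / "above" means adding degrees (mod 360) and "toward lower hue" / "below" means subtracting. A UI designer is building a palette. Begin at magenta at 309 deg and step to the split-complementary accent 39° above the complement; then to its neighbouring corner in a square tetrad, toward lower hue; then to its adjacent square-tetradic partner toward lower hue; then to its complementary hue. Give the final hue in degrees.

+219° (split-comp 39° ↑): 309 + 219 = 528 → 528 − 360 = 168°
−90° (square ↓): 168 − 90 = 78°
−90° (square ↓): 78 − 90 = -12 → -12 + 360 = 348°
+180° (complement): 348 + 180 = 528 → 528 − 360 = 168°

168°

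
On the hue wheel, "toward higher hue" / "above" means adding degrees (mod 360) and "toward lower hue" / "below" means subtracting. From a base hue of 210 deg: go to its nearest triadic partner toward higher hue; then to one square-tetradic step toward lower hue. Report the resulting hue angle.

240°

210 + 120 = 330°   (triadic ↑)
330 − 90 = 240°   (square ↓)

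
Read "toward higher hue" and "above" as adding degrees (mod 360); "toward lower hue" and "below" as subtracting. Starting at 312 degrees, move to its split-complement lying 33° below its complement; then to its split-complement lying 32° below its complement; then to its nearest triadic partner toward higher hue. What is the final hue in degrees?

7°

312 + 147 = 459 → 459 − 360 = 99°   (split-comp 33° ↓)
99 + 148 = 247°   (split-comp 32° ↓)
247 + 120 = 367 → 367 − 360 = 7°   (triadic ↑)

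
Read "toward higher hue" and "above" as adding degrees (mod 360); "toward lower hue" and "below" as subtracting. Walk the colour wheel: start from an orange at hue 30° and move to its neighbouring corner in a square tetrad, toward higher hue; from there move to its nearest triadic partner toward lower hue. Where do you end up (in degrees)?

+90° (square ↑): 30 + 90 = 120°
−120° (triadic ↓): 120 − 120 = 0°

0°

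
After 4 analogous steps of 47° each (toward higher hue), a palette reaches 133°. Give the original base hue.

4 steps of 47° (toward higher hue) give a net shift of +188°.
Start = end − shift: 133 − 188 = -55 → -55 + 360 = 305°

305°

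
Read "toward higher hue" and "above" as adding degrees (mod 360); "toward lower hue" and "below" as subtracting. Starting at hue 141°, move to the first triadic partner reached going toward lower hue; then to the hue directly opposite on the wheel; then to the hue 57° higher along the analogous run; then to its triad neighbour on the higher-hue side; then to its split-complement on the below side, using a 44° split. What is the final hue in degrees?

−120° (triadic ↓): 141 − 120 = 21°
+180° (complement): 21 + 180 = 201°
+57° (analog 57° ↑): 201 + 57 = 258°
+120° (triadic ↑): 258 + 120 = 378 → 378 − 360 = 18°
+136° (split-comp 44° ↓): 18 + 136 = 154°

154°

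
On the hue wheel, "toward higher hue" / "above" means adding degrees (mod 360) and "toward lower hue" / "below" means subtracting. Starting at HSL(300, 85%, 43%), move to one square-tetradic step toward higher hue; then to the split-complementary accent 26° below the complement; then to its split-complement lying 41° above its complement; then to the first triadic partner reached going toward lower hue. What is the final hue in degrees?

285°

300 + 90 = 390 → 390 − 360 = 30°   (square ↑)
30 + 154 = 184°   (split-comp 26° ↓)
184 + 221 = 405 → 405 − 360 = 45°   (split-comp 41° ↑)
45 − 120 = -75 → -75 + 360 = 285°   (triadic ↓)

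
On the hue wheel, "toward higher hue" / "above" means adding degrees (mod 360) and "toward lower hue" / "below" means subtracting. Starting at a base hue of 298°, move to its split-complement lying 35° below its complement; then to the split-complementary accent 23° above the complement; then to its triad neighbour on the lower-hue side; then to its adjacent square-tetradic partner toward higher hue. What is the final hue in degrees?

256°

298 + 145 = 443 → 443 − 360 = 83°   (split-comp 35° ↓)
83 + 203 = 286°   (split-comp 23° ↑)
286 − 120 = 166°   (triadic ↓)
166 + 90 = 256°   (square ↑)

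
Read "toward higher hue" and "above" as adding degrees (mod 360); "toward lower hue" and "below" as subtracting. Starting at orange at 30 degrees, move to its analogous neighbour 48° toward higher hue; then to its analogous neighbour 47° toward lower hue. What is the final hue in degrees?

31°

+48° (analog 48° ↑): 30 + 48 = 78°
−47° (analog 47° ↓): 78 − 47 = 31°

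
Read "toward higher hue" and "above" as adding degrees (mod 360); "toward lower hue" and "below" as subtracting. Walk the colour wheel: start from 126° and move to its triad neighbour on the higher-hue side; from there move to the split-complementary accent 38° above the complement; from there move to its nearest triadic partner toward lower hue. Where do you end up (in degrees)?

triadic ↑ +120°: 126 + 120 = 246°
split-comp 38° ↑ +218°: 246 + 218 = 464 → 464 − 360 = 104°
triadic ↓ −120°: 104 − 120 = -16 → -16 + 360 = 344°

344°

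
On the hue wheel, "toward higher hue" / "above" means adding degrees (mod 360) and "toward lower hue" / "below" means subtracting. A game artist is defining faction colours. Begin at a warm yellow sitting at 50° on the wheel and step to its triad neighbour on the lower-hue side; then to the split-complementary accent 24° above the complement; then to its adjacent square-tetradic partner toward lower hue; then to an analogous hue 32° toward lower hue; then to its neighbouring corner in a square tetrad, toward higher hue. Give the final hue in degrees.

−120° (triadic ↓): 50 − 120 = -70 → -70 + 360 = 290°
+204° (split-comp 24° ↑): 290 + 204 = 494 → 494 − 360 = 134°
−90° (square ↓): 134 − 90 = 44°
−32° (analog 32° ↓): 44 − 32 = 12°
+90° (square ↑): 12 + 90 = 102°

102°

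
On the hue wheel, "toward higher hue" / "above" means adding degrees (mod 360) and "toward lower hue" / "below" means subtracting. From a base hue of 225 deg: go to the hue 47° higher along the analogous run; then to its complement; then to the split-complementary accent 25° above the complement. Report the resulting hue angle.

225 + 47 = 272°   (analog 47° ↑)
272 + 180 = 452 → 452 − 360 = 92°   (complement)
92 + 205 = 297°   (split-comp 25° ↑)

297°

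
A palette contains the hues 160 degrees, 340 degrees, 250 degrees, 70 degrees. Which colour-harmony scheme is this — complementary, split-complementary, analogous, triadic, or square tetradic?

Sort the hues: 70°, 160°, 250°, 340°.
Successive gaps around the wheel: 90°, 90°, 90°, 90°.
Four hues every 90° form a square tetradic scheme.

square tetradic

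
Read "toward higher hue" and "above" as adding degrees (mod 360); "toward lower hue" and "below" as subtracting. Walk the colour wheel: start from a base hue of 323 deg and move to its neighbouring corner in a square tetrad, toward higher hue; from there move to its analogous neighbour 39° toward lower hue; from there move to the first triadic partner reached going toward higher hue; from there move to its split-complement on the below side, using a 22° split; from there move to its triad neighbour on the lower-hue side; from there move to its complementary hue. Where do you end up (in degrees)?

+90° (square ↑): 323 + 90 = 413 → 413 − 360 = 53°
−39° (analog 39° ↓): 53 − 39 = 14°
+120° (triadic ↑): 14 + 120 = 134°
+158° (split-comp 22° ↓): 134 + 158 = 292°
−120° (triadic ↓): 292 − 120 = 172°
+180° (complement): 172 + 180 = 352°

352°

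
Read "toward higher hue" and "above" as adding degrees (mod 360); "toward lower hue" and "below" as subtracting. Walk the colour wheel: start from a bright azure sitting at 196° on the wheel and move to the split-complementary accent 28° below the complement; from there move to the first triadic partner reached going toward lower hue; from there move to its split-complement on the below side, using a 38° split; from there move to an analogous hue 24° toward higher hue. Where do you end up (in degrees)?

196 + 152 = 348°   (split-comp 28° ↓)
348 − 120 = 228°   (triadic ↓)
228 + 142 = 370 → 370 − 360 = 10°   (split-comp 38° ↓)
10 + 24 = 34°   (analog 24° ↑)

34°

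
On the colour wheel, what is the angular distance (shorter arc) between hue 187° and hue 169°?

18°

|187 − 169| = 18.
18 ≤ 180, so the shorter arc is 18°.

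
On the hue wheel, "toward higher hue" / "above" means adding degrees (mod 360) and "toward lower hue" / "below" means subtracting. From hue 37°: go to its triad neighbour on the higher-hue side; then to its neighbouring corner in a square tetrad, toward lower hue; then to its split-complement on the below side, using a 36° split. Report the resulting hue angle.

211°

37 + 120 = 157°   (triadic ↑)
157 − 90 = 67°   (square ↓)
67 + 144 = 211°   (split-comp 36° ↓)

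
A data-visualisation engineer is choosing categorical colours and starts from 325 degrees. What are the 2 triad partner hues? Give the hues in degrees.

A triad places three hues 120° apart.
325 + 120 = 445 → 445 − 360 = 85°
325 + 240 = 565 → 565 − 360 = 205°

85° and 205°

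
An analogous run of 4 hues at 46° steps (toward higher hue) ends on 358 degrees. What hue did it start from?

220°

3 steps of 46° (toward higher hue) give a net shift of +138°.
Start = end − shift: 358 − 138 = 220°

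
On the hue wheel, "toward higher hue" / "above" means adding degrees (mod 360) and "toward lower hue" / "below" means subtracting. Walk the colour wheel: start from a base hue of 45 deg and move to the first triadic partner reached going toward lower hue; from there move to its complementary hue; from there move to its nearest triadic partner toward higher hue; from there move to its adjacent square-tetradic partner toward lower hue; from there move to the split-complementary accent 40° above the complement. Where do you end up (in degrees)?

355°

−120° (triadic ↓): 45 − 120 = -75 → -75 + 360 = 285°
+180° (complement): 285 + 180 = 465 → 465 − 360 = 105°
+120° (triadic ↑): 105 + 120 = 225°
−90° (square ↓): 225 − 90 = 135°
+220° (split-comp 40° ↑): 135 + 220 = 355°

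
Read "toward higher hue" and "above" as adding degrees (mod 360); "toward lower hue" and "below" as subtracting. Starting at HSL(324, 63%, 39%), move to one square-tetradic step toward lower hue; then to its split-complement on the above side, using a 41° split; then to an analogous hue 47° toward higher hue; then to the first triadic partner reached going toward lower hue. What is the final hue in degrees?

22°

−90° (square ↓): 324 − 90 = 234°
+221° (split-comp 41° ↑): 234 + 221 = 455 → 455 − 360 = 95°
+47° (analog 47° ↑): 95 + 47 = 142°
−120° (triadic ↓): 142 − 120 = 22°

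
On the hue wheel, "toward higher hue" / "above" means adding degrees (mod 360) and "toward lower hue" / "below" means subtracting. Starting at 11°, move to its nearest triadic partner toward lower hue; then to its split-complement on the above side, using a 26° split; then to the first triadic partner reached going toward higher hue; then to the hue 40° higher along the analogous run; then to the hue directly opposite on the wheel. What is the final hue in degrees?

−120° (triadic ↓): 11 − 120 = -109 → -109 + 360 = 251°
+206° (split-comp 26° ↑): 251 + 206 = 457 → 457 − 360 = 97°
+120° (triadic ↑): 97 + 120 = 217°
+40° (analog 40° ↑): 217 + 40 = 257°
+180° (complement): 257 + 180 = 437 → 437 − 360 = 77°

77°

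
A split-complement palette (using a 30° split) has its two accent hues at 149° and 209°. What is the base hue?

The accents sit 30° either side of the complement, so the complement is their short-arc midpoint on the wheel.
Short-arc midpoint of 149° and 209°: 179°.
Base is 180° from the complement: 179 − 180 = -1 → -1 + 360 = 359°

359°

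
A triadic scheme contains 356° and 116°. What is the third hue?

A triad spaces three hues 120° apart.
The full set is {116°, 236°, 356°}.

236°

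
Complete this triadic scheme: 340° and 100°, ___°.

220°

A triad places three hues 120° apart.
The full set through 100° is {100°, 220°, 340°}.
Given {100°, 340°}, the missing hue is 220°.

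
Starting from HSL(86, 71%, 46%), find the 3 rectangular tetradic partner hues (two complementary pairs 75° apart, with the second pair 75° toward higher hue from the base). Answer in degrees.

86 + 75 = 161°
86 + 180 = 266°
86 + 255 = 341°

161°, 266°, and 341°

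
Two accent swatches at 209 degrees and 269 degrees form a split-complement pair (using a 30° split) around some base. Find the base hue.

The accents sit 30° either side of the complement, so the complement is their short-arc midpoint on the wheel.
Short-arc midpoint of 209° and 269°: 239°.
Base is 180° from the complement: 239 − 180 = 59°

59°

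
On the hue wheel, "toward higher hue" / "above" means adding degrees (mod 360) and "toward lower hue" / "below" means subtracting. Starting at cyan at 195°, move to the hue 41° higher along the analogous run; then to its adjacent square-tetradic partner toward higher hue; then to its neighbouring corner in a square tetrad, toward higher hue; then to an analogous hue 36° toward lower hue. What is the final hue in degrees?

analog 41° ↑ +41°: 195 + 41 = 236°
square ↑ +90°: 236 + 90 = 326°
square ↑ +90°: 326 + 90 = 416 → 416 − 360 = 56°
analog 36° ↓ −36°: 56 − 36 = 20°

20°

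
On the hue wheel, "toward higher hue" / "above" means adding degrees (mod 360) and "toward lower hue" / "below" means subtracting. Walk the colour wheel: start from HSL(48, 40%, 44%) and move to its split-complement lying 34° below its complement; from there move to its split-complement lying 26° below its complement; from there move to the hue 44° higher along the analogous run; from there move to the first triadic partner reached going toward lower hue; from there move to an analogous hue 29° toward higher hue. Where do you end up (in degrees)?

split-comp 34° ↓ +146°: 48 + 146 = 194°
split-comp 26° ↓ +154°: 194 + 154 = 348°
analog 44° ↑ +44°: 348 + 44 = 392 → 392 − 360 = 32°
triadic ↓ −120°: 32 − 120 = -88 → -88 + 360 = 272°
analog 29° ↑ +29°: 272 + 29 = 301°

301°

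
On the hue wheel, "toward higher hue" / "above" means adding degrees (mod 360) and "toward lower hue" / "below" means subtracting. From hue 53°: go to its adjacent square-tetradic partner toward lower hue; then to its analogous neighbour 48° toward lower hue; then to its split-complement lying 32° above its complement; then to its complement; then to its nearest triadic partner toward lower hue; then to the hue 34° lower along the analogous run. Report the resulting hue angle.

53 − 90 = -37 → -37 + 360 = 323°   (square ↓)
323 − 48 = 275°   (analog 48° ↓)
275 + 212 = 487 → 487 − 360 = 127°   (split-comp 32° ↑)
127 + 180 = 307°   (complement)
307 − 120 = 187°   (triadic ↓)
187 − 34 = 153°   (analog 34° ↓)

153°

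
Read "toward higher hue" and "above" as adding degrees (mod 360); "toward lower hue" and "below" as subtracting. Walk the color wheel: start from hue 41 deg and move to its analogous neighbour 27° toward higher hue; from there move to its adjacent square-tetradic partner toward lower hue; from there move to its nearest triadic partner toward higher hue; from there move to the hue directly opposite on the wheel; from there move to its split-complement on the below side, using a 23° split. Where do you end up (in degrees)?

41 + 27 = 68°   (analog 27° ↑)
68 − 90 = -22 → -22 + 360 = 338°   (square ↓)
338 + 120 = 458 → 458 − 360 = 98°   (triadic ↑)
98 + 180 = 278°   (complement)
278 + 157 = 435 → 435 − 360 = 75°   (split-comp 23° ↓)

75°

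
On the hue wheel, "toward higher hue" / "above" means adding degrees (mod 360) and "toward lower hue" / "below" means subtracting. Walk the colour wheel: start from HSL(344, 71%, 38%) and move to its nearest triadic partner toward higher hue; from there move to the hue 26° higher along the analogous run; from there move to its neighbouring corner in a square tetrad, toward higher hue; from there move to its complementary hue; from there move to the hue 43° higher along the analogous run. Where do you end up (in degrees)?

triadic ↑ +120°: 344 + 120 = 464 → 464 − 360 = 104°
analog 26° ↑ +26°: 104 + 26 = 130°
square ↑ +90°: 130 + 90 = 220°
complement +180°: 220 + 180 = 400 → 400 − 360 = 40°
analog 43° ↑ +43°: 40 + 43 = 83°

83°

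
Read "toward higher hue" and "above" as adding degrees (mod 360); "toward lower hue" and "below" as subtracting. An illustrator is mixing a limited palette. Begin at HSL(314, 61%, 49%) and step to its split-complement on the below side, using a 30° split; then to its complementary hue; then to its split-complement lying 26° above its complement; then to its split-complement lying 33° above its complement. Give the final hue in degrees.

343°

+150° (split-comp 30° ↓): 314 + 150 = 464 → 464 − 360 = 104°
+180° (complement): 104 + 180 = 284°
+206° (split-comp 26° ↑): 284 + 206 = 490 → 490 − 360 = 130°
+213° (split-comp 33° ↑): 130 + 213 = 343°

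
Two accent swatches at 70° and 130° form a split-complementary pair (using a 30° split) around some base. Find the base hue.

The accents sit 30° either side of the complement, so the complement is their short-arc midpoint on the wheel.
Short-arc midpoint of 70° and 130°: 100°.
Base is 180° from the complement: 100 − 180 = -80 → -80 + 360 = 280°

280°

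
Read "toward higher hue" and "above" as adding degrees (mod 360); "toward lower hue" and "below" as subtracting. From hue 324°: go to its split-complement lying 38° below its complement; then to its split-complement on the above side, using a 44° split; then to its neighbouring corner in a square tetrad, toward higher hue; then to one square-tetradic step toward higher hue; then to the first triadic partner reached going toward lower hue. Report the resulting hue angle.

324 + 142 = 466 → 466 − 360 = 106°   (split-comp 38° ↓)
106 + 224 = 330°   (split-comp 44° ↑)
330 + 90 = 420 → 420 − 360 = 60°   (square ↑)
60 + 90 = 150°   (square ↑)
150 − 120 = 30°   (triadic ↓)

30°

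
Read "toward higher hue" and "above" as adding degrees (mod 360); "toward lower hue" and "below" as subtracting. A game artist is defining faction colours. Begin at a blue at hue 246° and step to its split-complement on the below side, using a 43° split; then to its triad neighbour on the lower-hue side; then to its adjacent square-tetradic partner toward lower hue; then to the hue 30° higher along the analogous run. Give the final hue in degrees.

203°

246 + 137 = 383 → 383 − 360 = 23°   (split-comp 43° ↓)
23 − 120 = -97 → -97 + 360 = 263°   (triadic ↓)
263 − 90 = 173°   (square ↓)
173 + 30 = 203°   (analog 30° ↑)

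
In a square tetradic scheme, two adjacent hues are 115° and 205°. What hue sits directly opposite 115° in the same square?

A square tetradic scheme places four hues 90° apart; opposite corners are 180° apart.
115 + 180 = 295°

295°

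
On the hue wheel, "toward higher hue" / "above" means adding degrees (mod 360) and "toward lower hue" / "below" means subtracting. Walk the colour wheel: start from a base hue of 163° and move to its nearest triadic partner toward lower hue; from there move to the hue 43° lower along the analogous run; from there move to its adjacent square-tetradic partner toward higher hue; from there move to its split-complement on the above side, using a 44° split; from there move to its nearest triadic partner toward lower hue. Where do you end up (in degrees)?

163 − 120 = 43°   (triadic ↓)
43 − 43 = 0°   (analog 43° ↓)
0 + 90 = 90°   (square ↑)
90 + 224 = 314°   (split-comp 44° ↑)
314 − 120 = 194°   (triadic ↓)

194°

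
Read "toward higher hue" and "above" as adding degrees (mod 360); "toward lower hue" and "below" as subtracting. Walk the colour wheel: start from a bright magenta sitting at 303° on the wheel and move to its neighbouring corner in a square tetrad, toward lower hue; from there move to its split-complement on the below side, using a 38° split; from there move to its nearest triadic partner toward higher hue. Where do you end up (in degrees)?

115°

−90° (square ↓): 303 − 90 = 213°
+142° (split-comp 38° ↓): 213 + 142 = 355°
+120° (triadic ↑): 355 + 120 = 475 → 475 − 360 = 115°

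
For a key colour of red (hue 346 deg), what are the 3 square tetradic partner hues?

A square tetradic scheme places four hues every 90°.
346 + 90 = 436 → 436 − 360 = 76°
346 + 180 = 526 → 526 − 360 = 166°
346 + 270 = 616 → 616 − 360 = 256°

76°, 166°, 256°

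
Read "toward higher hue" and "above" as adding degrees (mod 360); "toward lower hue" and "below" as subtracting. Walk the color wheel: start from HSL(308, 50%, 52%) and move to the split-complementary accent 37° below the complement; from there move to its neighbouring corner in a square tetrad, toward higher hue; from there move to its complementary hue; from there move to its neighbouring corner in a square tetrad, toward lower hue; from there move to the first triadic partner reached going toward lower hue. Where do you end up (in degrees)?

split-comp 37° ↓ +143°: 308 + 143 = 451 → 451 − 360 = 91°
square ↑ +90°: 91 + 90 = 181°
complement +180°: 181 + 180 = 361 → 361 − 360 = 1°
square ↓ −90°: 1 − 90 = -89 → -89 + 360 = 271°
triadic ↓ −120°: 271 − 120 = 151°

151°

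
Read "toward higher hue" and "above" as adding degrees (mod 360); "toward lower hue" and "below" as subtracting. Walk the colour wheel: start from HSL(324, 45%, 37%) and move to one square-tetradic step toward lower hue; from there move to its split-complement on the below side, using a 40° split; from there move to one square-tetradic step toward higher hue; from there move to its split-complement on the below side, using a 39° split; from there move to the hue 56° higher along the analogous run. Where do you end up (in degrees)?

square ↓ −90°: 324 − 90 = 234°
split-comp 40° ↓ +140°: 234 + 140 = 374 → 374 − 360 = 14°
square ↑ +90°: 14 + 90 = 104°
split-comp 39° ↓ +141°: 104 + 141 = 245°
analog 56° ↑ +56°: 245 + 56 = 301°

301°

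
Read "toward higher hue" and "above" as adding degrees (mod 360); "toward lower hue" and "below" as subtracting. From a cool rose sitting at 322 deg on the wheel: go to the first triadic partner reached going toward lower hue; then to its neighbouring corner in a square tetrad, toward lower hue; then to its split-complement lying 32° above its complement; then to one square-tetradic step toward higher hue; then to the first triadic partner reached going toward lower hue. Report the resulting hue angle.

294°

322 − 120 = 202°   (triadic ↓)
202 − 90 = 112°   (square ↓)
112 + 212 = 324°   (split-comp 32° ↑)
324 + 90 = 414 → 414 − 360 = 54°   (square ↑)
54 − 120 = -66 → -66 + 360 = 294°   (triadic ↓)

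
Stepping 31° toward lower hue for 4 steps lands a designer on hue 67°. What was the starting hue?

191°

4 steps of 31° (toward lower hue) give a net shift of −124°.
Start = end − shift: 67 + 124 = 191°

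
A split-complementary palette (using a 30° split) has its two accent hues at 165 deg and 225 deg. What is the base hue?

15°

The accents sit 30° either side of the complement, so the complement is their short-arc midpoint on the wheel.
Short-arc midpoint of 165° and 225°: 195°.
Base is 180° from the complement: 195 − 180 = 15°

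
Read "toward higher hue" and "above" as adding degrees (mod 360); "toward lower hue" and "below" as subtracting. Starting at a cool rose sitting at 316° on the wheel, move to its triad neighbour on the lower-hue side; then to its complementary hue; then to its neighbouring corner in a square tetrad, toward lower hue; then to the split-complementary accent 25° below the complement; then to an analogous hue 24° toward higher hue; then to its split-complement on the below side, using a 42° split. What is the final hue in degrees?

243°

316 − 120 = 196°   (triadic ↓)
196 + 180 = 376 → 376 − 360 = 16°   (complement)
16 − 90 = -74 → -74 + 360 = 286°   (square ↓)
286 + 155 = 441 → 441 − 360 = 81°   (split-comp 25° ↓)
81 + 24 = 105°   (analog 24° ↑)
105 + 138 = 243°   (split-comp 42° ↓)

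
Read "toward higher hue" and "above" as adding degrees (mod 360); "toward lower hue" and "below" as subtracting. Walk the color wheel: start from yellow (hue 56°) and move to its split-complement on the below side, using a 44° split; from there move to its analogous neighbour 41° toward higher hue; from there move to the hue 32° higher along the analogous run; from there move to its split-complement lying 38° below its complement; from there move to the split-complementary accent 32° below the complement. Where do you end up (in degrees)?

195°

56 + 136 = 192°   (split-comp 44° ↓)
192 + 41 = 233°   (analog 41° ↑)
233 + 32 = 265°   (analog 32° ↑)
265 + 142 = 407 → 407 − 360 = 47°   (split-comp 38° ↓)
47 + 148 = 195°   (split-comp 32° ↓)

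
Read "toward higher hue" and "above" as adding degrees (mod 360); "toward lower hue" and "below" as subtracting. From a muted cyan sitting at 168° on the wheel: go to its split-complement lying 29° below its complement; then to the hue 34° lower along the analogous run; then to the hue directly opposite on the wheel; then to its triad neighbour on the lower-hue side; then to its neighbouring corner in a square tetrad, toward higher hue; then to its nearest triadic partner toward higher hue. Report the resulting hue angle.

195°

168 + 151 = 319°   (split-comp 29° ↓)
319 − 34 = 285°   (analog 34° ↓)
285 + 180 = 465 → 465 − 360 = 105°   (complement)
105 − 120 = -15 → -15 + 360 = 345°   (triadic ↓)
345 + 90 = 435 → 435 − 360 = 75°   (square ↑)
75 + 120 = 195°   (triadic ↑)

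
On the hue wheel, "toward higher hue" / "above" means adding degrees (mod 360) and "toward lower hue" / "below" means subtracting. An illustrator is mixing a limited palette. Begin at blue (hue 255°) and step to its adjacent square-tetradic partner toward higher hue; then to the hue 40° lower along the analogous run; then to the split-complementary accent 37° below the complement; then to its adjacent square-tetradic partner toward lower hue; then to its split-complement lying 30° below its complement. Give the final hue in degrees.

148°

square ↑ +90°: 255 + 90 = 345°
analog 40° ↓ −40°: 345 − 40 = 305°
split-comp 37° ↓ +143°: 305 + 143 = 448 → 448 − 360 = 88°
square ↓ −90°: 88 − 90 = -2 → -2 + 360 = 358°
split-comp 30° ↓ +150°: 358 + 150 = 508 → 508 − 360 = 148°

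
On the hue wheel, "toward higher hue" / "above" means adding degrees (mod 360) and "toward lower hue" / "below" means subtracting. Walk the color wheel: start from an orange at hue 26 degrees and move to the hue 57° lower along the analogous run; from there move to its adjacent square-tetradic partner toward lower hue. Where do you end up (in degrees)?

−57° (analog 57° ↓): 26 − 57 = -31 → -31 + 360 = 329°
−90° (square ↓): 329 − 90 = 239°

239°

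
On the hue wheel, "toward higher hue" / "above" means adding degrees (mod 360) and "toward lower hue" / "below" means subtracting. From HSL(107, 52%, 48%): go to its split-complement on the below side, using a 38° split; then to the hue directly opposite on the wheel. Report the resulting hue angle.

107 + 142 = 249°   (split-comp 38° ↓)
249 + 180 = 429 → 429 − 360 = 69°   (complement)

69°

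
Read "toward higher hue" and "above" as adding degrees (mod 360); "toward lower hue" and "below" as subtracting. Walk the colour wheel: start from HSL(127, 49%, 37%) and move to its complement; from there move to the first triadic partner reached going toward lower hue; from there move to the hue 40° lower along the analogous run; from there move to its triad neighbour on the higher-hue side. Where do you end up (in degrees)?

267°

127 + 180 = 307°   (complement)
307 − 120 = 187°   (triadic ↓)
187 − 40 = 147°   (analog 40° ↓)
147 + 120 = 267°   (triadic ↑)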